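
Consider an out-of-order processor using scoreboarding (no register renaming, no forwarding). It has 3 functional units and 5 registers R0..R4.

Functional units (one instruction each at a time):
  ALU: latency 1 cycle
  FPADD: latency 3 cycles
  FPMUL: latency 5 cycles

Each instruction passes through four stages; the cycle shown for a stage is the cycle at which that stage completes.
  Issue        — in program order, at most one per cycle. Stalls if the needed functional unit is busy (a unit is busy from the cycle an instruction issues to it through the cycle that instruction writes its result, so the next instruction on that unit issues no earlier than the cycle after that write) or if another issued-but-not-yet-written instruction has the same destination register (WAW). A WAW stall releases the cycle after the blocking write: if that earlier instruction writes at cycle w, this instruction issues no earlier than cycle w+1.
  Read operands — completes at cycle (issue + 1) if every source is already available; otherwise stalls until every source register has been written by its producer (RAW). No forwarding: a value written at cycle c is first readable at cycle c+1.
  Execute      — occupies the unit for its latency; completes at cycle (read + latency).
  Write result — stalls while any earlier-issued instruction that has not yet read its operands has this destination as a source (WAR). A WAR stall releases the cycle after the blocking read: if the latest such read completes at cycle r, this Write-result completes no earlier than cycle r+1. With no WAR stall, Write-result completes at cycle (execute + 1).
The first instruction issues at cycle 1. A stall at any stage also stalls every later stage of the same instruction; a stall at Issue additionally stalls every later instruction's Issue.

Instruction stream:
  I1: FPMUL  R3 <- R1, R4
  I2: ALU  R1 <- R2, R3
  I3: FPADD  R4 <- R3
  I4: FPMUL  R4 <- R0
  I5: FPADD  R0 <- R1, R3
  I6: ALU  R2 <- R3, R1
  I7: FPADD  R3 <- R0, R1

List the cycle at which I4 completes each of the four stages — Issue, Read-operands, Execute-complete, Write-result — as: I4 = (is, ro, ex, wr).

  I1 | 1 | 2 | 7 | 8
  I2 | 2 | 9 | 10 | 11   RAW R3: wait I1 write@8
  I3 | 3 | 9 | 12 | 13   RAW R3: wait I1 write@8
  I4 | 14 | 15 | 20 | 21   WAW R4: wait I3 write@13
  I5 | 15 | 16 | 19 | 20
  I6 | 16 | 17 | 18 | 19
  I7 | 21 | 22 | 25 | 26   struct: FPADD busy until I5 writes@20

I4 = (14, 15, 20, 21)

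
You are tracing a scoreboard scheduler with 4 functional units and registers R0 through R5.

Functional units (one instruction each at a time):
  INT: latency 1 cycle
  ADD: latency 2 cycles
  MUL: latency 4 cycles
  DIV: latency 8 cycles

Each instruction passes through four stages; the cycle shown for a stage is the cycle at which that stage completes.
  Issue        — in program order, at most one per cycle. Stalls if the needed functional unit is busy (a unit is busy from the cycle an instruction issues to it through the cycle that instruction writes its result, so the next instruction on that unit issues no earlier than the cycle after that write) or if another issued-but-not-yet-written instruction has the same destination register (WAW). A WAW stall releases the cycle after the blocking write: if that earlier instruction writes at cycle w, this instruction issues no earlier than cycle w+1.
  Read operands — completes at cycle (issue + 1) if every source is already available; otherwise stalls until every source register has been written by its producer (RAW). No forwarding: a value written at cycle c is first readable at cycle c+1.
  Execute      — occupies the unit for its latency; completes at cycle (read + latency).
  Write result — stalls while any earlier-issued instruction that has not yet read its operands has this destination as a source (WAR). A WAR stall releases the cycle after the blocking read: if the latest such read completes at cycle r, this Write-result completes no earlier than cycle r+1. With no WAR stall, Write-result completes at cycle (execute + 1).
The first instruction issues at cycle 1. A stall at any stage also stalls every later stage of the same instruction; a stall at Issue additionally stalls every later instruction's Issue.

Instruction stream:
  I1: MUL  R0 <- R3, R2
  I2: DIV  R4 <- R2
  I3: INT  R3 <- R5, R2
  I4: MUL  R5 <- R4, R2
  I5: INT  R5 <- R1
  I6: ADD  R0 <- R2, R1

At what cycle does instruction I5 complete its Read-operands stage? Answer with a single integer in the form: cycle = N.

cycle = 20

t=1  I1 dispatched to MUL
t=2  I1 operands ready, I2 dispatched to DIV
t=3  I2 operands ready, I3 dispatched to INT
t=4  I3 operands ready
t=5  I3 complete
t=6  I1 complete, R3←I3
t=7  R0←I1
t=8  I4 dispatched to MUL
t=11  I2 complete
t=12  R4←I2
t=13  I4 operands ready
t=17  I4 complete
t=18  R5←I4
t=19  I5 dispatched to INT
t=20  I5 operands ready, I6 dispatched to ADD
t=21  I5 complete, I6 operands ready
t=22  R5←I5
t=23  I6 complete
t=24  R0←I6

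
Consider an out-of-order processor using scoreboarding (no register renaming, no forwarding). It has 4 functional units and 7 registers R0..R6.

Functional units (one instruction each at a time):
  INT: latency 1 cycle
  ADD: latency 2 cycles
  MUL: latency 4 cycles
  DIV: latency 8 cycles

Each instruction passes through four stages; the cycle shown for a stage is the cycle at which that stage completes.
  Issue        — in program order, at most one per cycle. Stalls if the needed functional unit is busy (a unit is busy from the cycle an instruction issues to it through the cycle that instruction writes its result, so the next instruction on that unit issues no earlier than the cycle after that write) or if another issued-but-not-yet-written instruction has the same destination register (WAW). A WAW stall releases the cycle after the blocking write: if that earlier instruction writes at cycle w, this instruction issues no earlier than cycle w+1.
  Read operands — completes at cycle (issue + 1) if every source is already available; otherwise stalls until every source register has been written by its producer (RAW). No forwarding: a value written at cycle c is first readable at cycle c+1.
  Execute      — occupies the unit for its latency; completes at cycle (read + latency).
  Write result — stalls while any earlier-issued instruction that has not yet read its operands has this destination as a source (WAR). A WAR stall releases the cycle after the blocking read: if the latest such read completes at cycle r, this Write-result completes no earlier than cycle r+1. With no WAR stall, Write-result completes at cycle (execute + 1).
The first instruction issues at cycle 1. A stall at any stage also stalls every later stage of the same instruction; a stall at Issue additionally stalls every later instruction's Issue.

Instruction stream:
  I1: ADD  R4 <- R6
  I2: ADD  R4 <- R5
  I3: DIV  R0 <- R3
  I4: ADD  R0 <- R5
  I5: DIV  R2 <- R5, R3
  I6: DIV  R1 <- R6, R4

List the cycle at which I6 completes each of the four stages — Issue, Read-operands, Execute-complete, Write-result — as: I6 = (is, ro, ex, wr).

I1 -> (1, 2, 4, 5)
I2 -> (6, 7, 9, 10)  // struct: ADD busy until I1 writes@5
I3 -> (7, 8, 16, 17)
I4 -> (18, 19, 21, 22)  // WAW R0: wait I3 write@17
I5 -> (19, 20, 28, 29)
I6 -> (30, 31, 39, 40)  // struct: DIV busy until I5 writes@29

I6 = (30, 31, 39, 40)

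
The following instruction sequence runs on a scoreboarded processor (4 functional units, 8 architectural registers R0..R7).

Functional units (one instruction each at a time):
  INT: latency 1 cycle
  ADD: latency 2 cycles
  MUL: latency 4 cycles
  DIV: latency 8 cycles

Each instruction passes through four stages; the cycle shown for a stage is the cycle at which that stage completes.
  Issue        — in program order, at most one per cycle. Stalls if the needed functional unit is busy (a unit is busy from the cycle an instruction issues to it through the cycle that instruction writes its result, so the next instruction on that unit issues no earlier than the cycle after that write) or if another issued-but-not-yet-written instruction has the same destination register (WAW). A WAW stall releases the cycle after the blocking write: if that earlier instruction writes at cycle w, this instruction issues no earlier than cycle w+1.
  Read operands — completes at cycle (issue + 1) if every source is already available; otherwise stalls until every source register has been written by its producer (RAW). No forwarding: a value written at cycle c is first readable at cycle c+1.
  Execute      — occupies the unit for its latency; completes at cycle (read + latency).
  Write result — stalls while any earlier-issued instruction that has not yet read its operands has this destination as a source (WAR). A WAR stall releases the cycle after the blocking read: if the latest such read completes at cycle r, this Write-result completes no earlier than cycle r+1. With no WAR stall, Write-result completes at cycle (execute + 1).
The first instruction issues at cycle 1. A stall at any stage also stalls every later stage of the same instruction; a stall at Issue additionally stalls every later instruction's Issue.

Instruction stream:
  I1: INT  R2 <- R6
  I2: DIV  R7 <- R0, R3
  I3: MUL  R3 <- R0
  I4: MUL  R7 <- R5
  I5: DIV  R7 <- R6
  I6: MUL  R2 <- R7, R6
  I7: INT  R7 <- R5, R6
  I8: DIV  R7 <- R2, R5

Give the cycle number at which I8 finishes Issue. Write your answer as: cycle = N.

cycle = 35

I1: IS=1 RO=2 EX=3 WR=4
I2: IS=2 RO=3 EX=11 WR=12
I3: IS=3 RO=4 EX=8 WR=9
I4: IS=13 RO=14 EX=18 WR=19  [WAW R7: wait I2 write@12]
I5: IS=20 RO=21 EX=29 WR=30  [WAW R7: wait I4 write@19]
I6: IS=21 RO=31 EX=35 WR=36  [RAW R7: wait I5 write@30]
I7: IS=31 RO=32 EX=33 WR=34  [WAW R7: wait I5 write@30]
I8: IS=35 RO=37 EX=45 WR=46  [WAW R7: wait I7 write@34; RAW R2: wait I6 write@36]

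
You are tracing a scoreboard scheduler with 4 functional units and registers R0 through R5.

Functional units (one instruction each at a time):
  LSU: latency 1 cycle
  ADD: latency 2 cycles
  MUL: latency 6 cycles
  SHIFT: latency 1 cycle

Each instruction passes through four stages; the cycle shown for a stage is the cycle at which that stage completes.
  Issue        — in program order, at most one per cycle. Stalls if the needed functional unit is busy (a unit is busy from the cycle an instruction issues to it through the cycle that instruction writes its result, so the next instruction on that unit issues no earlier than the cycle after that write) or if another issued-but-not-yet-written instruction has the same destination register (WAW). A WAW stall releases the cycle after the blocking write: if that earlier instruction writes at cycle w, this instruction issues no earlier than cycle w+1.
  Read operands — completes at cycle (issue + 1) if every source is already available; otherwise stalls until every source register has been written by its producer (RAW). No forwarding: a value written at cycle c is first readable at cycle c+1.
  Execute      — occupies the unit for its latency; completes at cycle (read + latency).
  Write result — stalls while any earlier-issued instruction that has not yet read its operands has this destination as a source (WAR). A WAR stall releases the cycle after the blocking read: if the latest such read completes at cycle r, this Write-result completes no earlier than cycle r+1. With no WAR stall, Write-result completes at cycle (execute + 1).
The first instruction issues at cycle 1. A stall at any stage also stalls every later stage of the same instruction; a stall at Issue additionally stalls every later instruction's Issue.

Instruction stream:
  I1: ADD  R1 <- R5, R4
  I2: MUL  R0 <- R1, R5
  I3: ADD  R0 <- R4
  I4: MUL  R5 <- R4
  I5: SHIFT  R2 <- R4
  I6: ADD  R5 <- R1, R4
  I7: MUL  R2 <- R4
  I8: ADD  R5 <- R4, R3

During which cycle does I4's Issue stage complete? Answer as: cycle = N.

  I1 | 1 | 2 | 4 | 5
  I2 | 2 | 6 | 12 | 13   RAW R1: wait I1 write@5
  I3 | 14 | 15 | 17 | 18   WAW R0: wait I2 write@13
  I4 | 15 | 16 | 22 | 23
  I5 | 16 | 17 | 18 | 19
  I6 | 24 | 25 | 27 | 28   WAW R5: wait I4 write@23
  I7 | 25 | 26 | 32 | 33
  I8 | 29 | 30 | 32 | 33   struct: ADD busy until I6 writes@28

cycle = 15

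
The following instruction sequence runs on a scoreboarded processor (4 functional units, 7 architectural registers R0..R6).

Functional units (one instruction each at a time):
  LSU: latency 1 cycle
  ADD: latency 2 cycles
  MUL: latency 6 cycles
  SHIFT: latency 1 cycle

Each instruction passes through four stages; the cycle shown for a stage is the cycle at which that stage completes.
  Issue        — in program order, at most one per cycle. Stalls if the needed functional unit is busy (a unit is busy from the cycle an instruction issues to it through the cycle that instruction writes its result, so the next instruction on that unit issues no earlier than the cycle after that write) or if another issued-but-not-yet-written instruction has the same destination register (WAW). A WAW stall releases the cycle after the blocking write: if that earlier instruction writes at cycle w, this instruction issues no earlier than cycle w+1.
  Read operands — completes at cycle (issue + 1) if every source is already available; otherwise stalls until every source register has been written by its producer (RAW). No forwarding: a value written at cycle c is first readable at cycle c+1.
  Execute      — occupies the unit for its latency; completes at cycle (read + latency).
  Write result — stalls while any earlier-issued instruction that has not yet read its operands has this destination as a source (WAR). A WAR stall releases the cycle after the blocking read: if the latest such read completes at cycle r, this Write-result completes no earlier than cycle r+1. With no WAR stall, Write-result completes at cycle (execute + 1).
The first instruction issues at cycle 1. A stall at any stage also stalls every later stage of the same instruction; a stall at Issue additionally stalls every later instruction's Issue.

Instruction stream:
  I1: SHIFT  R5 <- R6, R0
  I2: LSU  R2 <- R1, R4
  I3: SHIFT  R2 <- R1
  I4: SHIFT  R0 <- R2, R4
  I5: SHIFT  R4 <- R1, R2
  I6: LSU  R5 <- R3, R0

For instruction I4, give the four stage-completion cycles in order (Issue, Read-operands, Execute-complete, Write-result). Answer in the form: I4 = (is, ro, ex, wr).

  I1 | 1 | 2 | 3 | 4
  I2 | 2 | 3 | 4 | 5
  I3 | 6 | 7 | 8 | 9   WAW R2: wait I2 write@5
  I4 | 10 | 11 | 12 | 13   struct: SHIFT busy until I3 writes@9
  I5 | 14 | 15 | 16 | 17   struct: SHIFT busy until I4 writes@13
  I6 | 15 | 16 | 17 | 18

I4 = (10, 11, 12, 13)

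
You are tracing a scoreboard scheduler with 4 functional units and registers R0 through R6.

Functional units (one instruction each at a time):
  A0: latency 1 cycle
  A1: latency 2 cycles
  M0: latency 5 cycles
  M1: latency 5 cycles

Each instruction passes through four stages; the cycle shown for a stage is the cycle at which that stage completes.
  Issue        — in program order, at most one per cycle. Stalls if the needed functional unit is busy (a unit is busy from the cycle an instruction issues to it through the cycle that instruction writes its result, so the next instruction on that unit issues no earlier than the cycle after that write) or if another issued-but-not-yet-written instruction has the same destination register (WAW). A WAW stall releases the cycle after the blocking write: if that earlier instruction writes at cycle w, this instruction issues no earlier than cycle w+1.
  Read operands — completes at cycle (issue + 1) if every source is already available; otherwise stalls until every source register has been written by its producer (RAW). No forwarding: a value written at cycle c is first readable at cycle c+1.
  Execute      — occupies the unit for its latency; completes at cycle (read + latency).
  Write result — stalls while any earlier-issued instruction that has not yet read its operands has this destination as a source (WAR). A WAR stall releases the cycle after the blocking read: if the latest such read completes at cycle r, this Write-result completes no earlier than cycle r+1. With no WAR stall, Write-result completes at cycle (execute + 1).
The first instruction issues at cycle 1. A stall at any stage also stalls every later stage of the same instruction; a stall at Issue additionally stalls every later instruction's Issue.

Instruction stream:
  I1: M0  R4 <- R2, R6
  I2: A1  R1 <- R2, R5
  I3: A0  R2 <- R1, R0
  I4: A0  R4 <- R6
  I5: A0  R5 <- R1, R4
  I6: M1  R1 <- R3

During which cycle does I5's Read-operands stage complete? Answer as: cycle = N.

  I1 | 1 | 2 | 7 | 8
  I2 | 2 | 3 | 5 | 6
  I3 | 3 | 7 | 8 | 9   RAW R1: wait I2 write@6
  I4 | 10 | 11 | 12 | 13   struct: A0 busy until I3 writes@9
  I5 | 14 | 15 | 16 | 17   struct: A0 busy until I4 writes@13
  I6 | 15 | 16 | 21 | 22

cycle = 15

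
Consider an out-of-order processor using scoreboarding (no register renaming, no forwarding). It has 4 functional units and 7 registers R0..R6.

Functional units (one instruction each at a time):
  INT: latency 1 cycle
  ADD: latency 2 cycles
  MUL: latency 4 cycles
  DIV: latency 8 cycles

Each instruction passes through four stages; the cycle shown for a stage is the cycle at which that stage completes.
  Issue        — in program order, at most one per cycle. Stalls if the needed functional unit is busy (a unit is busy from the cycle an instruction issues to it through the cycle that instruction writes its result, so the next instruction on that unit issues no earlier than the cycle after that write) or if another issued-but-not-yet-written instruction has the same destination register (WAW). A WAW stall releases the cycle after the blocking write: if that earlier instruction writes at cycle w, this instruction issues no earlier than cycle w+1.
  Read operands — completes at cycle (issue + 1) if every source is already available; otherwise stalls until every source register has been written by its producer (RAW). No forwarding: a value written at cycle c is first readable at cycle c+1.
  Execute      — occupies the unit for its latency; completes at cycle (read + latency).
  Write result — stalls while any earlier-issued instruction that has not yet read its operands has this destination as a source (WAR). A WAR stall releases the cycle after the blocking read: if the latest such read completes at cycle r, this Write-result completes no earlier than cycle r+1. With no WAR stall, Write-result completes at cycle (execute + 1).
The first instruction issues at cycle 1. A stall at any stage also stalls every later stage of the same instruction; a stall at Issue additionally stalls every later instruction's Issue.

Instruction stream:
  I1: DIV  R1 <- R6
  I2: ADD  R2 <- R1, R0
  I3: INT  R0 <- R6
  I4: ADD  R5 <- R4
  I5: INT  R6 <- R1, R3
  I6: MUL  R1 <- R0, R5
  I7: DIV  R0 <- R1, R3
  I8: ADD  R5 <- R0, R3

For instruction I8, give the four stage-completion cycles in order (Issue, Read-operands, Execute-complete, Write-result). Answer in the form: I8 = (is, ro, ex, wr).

I8 = (21, 37, 39, 40)

I1 -> (1, 2, 10, 11)
I2 -> (2, 12, 14, 15)  // RAW R1: wait I1 write@11
I3 -> (3, 4, 5, 13)  // WAR R0: wait I2 read@12
I4 -> (16, 17, 19, 20)  // struct: ADD busy until I2 writes@15
I5 -> (17, 18, 19, 20)
I6 -> (18, 21, 25, 26)  // RAW R5: wait I4 write@20
I7 -> (19, 27, 35, 36)  // RAW R1: wait I6 write@26
I8 -> (21, 37, 39, 40)  // struct: ADD busy until I4 writes@20, RAW R0: wait I7 write@36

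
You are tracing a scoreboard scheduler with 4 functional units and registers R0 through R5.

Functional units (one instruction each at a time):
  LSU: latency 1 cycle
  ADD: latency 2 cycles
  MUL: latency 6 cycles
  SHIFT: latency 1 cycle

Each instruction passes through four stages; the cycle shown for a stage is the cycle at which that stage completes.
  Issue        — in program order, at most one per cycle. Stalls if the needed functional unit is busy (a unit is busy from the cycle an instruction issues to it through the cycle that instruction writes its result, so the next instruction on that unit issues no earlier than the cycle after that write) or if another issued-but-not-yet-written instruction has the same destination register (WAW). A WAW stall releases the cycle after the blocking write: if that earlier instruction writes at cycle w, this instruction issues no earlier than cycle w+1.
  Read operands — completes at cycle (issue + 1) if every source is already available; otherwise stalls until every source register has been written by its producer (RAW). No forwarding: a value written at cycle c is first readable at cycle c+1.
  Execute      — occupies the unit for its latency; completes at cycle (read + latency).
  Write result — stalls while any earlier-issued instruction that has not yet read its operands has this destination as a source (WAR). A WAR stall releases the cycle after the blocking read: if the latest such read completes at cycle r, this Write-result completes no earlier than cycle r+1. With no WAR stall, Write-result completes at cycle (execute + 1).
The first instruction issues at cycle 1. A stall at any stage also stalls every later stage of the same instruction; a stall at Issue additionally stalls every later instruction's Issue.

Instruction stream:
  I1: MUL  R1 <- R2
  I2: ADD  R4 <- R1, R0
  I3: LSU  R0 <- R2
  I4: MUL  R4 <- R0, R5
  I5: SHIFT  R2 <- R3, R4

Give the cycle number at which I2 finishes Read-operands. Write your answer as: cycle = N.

cycle = 10

t=1  I1 issues→MUL
t=2  I1 reads · I2 issues→ADD
t=3  I3 issues→LSU
t=4  I3 reads
t=5  I3 exec-done
t=8  I1 exec-done
t=9  I1 writes R1
t=10  I2 reads
t=11  I3 writes R0
t=12  I2 exec-done
t=13  I2 writes R4
t=14  I4 issues→MUL
t=15  I4 reads · I5 issues→SHIFT
t=21  I4 exec-done
t=22  I4 writes R4
t=23  I5 reads
t=24  I5 exec-done
t=25  I5 writes R2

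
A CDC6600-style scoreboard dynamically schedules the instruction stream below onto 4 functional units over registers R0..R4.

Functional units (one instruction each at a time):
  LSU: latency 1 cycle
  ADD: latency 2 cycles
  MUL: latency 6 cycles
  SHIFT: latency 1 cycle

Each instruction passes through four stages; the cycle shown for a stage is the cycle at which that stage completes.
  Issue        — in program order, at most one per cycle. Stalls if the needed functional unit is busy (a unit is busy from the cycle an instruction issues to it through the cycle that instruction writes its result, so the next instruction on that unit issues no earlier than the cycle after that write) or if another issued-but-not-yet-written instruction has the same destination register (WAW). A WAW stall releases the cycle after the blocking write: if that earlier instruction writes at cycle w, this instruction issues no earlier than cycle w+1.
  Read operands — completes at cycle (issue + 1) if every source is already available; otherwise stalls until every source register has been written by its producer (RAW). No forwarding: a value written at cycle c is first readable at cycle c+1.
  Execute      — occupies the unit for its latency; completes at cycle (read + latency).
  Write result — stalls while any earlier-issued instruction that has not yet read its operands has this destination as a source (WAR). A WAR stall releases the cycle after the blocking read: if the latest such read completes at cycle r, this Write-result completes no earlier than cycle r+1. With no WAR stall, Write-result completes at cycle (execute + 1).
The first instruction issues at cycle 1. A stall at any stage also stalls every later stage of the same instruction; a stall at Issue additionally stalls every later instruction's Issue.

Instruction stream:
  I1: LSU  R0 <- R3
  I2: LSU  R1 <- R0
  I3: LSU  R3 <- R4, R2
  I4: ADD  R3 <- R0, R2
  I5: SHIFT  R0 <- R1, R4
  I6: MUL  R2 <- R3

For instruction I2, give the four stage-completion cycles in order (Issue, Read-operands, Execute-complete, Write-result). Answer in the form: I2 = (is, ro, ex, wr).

c1: I1 issues→LSU
c2: I1 reads
c3: I1 exec-done
c4: I1 writes R0
c5: I2 issues→LSU
c6: I2 reads
c7: I2 exec-done
c8: I2 writes R1
c9: I3 issues→LSU
c10: I3 reads
c11: I3 exec-done
c12: I3 writes R3
c13: I4 issues→ADD
c14: I4 reads, I5 issues→SHIFT
c15: I5 reads, I6 issues→MUL
c16: I4 exec-done, I5 exec-done
c17: I4 writes R3, I5 writes R0
c18: I6 reads
c24: I6 exec-done
c25: I6 writes R2

I2 = (5, 6, 7, 8)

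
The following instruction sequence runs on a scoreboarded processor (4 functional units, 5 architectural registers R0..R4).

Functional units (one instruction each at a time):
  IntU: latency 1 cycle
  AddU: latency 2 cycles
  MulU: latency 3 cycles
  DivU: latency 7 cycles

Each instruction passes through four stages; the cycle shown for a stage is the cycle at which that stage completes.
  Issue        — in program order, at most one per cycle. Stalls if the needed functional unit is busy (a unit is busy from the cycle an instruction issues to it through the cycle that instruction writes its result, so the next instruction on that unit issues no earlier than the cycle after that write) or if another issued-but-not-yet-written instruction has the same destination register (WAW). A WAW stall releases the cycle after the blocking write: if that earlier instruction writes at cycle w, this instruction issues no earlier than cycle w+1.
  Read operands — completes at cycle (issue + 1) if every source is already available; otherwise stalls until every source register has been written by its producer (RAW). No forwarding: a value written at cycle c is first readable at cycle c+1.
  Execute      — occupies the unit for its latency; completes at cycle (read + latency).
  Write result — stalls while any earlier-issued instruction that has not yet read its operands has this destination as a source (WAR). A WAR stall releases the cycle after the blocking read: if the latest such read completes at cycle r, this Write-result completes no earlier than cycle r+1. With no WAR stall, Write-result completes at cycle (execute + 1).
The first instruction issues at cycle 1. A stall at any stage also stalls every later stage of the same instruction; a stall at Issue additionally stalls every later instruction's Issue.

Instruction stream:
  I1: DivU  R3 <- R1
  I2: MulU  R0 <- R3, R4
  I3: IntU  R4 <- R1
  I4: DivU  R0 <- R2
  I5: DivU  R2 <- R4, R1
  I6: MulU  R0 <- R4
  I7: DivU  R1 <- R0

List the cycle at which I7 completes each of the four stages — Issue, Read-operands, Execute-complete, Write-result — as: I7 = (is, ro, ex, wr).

I7 = (36, 37, 44, 45)

c1: I1→DivU
c2: I1 RO, I2→MulU
c3: I3→IntU
c4: I3 RO
c5: I3 EX
c9: I1 EX
c10: I1 WR R3
c11: I2 RO
c12: I3 WR R4
c14: I2 EX
c15: I2 WR R0
c16: I4→DivU
c17: I4 RO
c24: I4 EX
c25: I4 WR R0
c26: I5→DivU
c27: I5 RO, I6→MulU
c28: I6 RO
c31: I6 EX
c32: I6 WR R0
c34: I5 EX
c35: I5 WR R2
c36: I7→DivU
c37: I7 RO
c44: I7 EX
c45: I7 WR R1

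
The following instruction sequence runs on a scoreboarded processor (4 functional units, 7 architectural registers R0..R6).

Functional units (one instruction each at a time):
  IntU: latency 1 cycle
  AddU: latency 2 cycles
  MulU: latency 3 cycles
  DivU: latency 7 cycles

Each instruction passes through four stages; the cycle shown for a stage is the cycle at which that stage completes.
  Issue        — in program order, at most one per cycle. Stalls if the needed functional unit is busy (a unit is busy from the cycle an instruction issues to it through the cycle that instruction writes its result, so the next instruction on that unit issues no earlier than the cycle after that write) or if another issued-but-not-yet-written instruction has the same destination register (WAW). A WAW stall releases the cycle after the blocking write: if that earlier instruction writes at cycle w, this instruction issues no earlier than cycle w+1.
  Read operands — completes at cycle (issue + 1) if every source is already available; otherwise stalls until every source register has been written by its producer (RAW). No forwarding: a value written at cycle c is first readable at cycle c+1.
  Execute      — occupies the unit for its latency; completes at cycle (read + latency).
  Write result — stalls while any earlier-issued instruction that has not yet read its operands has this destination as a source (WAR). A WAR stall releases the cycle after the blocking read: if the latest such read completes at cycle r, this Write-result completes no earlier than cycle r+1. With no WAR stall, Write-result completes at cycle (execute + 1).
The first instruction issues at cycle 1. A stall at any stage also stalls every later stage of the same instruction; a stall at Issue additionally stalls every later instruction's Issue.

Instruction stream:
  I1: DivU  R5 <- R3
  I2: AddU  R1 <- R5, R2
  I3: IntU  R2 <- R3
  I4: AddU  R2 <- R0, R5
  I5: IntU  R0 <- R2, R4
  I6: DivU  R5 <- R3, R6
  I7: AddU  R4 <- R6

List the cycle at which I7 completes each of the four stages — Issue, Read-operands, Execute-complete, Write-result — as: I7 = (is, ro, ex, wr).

[I1] 1/2/9/10
[I2] 2/11/13/14  (RAW R5: wait I1 write@10)
[I3] 3/4/5/12  (WAR R2: wait I2 read@11)
[I4] 15/16/18/19  (struct: AddU busy until I2 writes@14)
[I5] 16/20/21/22  (RAW R2: wait I4 write@19)
[I6] 17/18/25/26
[I7] 20/21/23/24  (struct: AddU busy until I4 writes@19)

I7 = (20, 21, 23, 24)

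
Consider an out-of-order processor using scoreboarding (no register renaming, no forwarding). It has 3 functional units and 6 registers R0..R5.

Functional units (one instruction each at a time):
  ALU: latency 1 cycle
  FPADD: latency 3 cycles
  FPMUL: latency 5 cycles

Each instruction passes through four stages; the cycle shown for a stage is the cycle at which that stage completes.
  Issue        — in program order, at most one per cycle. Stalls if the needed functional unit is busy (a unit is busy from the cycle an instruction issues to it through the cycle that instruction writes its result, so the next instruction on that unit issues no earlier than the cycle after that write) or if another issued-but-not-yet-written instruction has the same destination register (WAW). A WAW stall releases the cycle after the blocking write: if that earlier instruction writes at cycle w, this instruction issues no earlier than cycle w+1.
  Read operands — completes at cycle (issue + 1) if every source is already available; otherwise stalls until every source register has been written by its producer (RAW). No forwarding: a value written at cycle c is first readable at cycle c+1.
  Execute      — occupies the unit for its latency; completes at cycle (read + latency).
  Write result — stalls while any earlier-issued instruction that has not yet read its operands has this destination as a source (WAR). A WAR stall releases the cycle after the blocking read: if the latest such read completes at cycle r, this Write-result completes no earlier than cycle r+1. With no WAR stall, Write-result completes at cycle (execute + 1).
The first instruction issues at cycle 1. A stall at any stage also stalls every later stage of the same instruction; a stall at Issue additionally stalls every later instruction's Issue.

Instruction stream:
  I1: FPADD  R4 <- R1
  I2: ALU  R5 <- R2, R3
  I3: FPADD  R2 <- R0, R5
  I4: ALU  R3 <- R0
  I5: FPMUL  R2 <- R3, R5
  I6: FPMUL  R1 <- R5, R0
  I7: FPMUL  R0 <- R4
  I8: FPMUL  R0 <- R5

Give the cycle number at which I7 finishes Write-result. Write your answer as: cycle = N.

cycle = 36

cycle 1: I1→FPADD
cycle 2: I1 RO | I2→ALU
cycle 3: I2 RO
cycle 4: I2 EX
cycle 5: I1 EX | I2 WR R5
cycle 6: I1 WR R4
cycle 7: I3→FPADD
cycle 8: I3 RO | I4→ALU
cycle 9: I4 RO
cycle 10: I4 EX
cycle 11: I3 EX | I4 WR R3
cycle 12: I3 WR R2
cycle 13: I5→FPMUL
cycle 14: I5 RO
cycle 19: I5 EX
cycle 20: I5 WR R2
cycle 21: I6→FPMUL
cycle 22: I6 RO
cycle 27: I6 EX
cycle 28: I6 WR R1
cycle 29: I7→FPMUL
cycle 30: I7 RO
cycle 35: I7 EX
cycle 36: I7 WR R0
cycle 37: I8→FPMUL
cycle 38: I8 RO
cycle 43: I8 EX
cycle 44: I8 WR R0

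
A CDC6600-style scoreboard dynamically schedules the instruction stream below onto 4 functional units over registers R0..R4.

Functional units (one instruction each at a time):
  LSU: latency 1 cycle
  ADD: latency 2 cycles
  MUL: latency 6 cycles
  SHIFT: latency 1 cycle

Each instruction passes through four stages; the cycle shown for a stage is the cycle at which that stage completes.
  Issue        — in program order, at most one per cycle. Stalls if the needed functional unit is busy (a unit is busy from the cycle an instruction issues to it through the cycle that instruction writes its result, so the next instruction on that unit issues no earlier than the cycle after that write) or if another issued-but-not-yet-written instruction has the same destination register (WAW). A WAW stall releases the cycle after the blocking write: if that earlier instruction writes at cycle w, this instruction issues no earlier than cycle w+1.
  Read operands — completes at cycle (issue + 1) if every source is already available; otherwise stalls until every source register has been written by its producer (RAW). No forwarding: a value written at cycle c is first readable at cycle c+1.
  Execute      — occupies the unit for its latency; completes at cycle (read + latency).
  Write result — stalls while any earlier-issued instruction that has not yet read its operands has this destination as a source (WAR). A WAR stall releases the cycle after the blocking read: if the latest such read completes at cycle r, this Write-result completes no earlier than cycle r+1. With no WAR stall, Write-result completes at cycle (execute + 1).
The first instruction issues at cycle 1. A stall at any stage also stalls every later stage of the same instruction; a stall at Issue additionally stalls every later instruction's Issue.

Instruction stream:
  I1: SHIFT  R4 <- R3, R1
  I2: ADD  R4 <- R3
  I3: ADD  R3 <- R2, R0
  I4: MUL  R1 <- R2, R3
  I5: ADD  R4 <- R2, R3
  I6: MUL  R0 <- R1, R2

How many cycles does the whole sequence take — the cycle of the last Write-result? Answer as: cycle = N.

cycle = 31

[1] issue I1 (SHIFT)
[2] I1 read-ops
[3] I1 finished on SHIFT
[4] I1→R4
[5] issue I2 (ADD)
[6] I2 read-ops
[8] I2 finished on ADD
[9] I2→R4
[10] issue I3 (ADD)
[11] I3 read-ops | issue I4 (MUL)
[13] I3 finished on ADD
[14] I3→R3
[15] I4 read-ops | issue I5 (ADD)
[16] I5 read-ops
[18] I5 finished on ADD
[19] I5→R4
[21] I4 finished on MUL
[22] I4→R1
[23] issue I6 (MUL)
[24] I6 read-ops
[30] I6 finished on MUL
[31] I6→R0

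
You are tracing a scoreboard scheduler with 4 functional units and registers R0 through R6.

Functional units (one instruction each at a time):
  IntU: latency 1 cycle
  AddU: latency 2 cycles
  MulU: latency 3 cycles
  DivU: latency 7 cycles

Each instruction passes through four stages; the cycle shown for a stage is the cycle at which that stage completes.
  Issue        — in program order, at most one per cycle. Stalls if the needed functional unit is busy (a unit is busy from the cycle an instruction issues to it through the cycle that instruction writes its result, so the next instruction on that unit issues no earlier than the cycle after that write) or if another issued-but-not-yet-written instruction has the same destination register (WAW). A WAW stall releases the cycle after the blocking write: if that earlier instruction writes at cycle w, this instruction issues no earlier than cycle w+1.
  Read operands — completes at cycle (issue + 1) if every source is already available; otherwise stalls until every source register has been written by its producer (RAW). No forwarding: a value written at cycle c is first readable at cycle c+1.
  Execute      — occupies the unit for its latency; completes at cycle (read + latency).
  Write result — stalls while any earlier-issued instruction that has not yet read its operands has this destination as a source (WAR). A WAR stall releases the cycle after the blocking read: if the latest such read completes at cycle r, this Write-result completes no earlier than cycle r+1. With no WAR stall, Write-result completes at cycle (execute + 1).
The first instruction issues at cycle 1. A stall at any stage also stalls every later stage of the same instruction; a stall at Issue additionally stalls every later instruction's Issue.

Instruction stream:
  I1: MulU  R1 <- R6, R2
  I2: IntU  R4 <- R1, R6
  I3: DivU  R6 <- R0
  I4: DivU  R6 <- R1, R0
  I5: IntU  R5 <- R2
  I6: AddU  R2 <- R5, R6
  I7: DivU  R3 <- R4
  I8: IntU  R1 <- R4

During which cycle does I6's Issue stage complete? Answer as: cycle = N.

cycle = 15

[1] issue I1 (MulU)
[2] I1 read-ops | issue I2 (IntU)
[3] issue I3 (DivU)
[4] I3 read-ops
[5] I1 finished on MulU
[6] I1→R1
[7] I2 read-ops
[8] I2 finished on IntU
[9] I2→R4
[11] I3 finished on DivU
[12] I3→R6
[13] issue I4 (DivU)
[14] I4 read-ops | issue I5 (IntU)
[15] I5 read-ops | issue I6 (AddU)
[16] I5 finished on IntU
[17] I5→R5
[21] I4 finished on DivU
[22] I4→R6
[23] I6 read-ops | issue I7 (DivU)
[24] I7 read-ops | issue I8 (IntU)
[25] I6 finished on AddU | I8 read-ops
[26] I6→R2 | I8 finished on IntU
[27] I8→R1
[31] I7 finished on DivU
[32] I7→R3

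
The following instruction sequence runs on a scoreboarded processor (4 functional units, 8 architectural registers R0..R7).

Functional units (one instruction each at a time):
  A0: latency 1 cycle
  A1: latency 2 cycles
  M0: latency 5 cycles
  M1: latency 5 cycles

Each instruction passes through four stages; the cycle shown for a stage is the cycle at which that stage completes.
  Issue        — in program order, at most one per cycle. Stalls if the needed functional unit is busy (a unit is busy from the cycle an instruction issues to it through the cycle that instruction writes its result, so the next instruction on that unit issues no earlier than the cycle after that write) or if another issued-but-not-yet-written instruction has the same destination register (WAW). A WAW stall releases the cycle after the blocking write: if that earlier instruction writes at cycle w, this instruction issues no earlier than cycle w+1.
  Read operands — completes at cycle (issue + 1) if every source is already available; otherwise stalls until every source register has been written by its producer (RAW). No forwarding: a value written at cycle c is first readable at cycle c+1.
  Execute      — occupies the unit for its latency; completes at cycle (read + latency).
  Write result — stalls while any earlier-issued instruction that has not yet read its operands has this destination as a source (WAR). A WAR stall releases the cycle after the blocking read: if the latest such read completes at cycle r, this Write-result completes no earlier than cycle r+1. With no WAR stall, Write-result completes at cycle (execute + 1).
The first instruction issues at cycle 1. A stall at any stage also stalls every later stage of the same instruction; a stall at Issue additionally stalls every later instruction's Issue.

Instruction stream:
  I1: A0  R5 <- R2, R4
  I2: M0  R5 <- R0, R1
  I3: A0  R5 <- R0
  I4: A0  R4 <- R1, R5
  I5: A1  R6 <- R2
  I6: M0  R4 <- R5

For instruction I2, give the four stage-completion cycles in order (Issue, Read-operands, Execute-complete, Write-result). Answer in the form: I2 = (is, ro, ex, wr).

I1  is:1  ro:2  ex:3  wr:4
I2  is:5  ro:6  ex:11  wr:12  — WAW R5: wait I1 write@4
I3  is:13  ro:14  ex:15  wr:16  — WAW R5: wait I2 write@12
I4  is:17  ro:18  ex:19  wr:20  — struct: A0 busy until I3 writes@16
I5  is:18  ro:19  ex:21  wr:22
I6  is:21  ro:22  ex:27  wr:28  — WAW R4: wait I4 write@20

I2 = (5, 6, 11, 12)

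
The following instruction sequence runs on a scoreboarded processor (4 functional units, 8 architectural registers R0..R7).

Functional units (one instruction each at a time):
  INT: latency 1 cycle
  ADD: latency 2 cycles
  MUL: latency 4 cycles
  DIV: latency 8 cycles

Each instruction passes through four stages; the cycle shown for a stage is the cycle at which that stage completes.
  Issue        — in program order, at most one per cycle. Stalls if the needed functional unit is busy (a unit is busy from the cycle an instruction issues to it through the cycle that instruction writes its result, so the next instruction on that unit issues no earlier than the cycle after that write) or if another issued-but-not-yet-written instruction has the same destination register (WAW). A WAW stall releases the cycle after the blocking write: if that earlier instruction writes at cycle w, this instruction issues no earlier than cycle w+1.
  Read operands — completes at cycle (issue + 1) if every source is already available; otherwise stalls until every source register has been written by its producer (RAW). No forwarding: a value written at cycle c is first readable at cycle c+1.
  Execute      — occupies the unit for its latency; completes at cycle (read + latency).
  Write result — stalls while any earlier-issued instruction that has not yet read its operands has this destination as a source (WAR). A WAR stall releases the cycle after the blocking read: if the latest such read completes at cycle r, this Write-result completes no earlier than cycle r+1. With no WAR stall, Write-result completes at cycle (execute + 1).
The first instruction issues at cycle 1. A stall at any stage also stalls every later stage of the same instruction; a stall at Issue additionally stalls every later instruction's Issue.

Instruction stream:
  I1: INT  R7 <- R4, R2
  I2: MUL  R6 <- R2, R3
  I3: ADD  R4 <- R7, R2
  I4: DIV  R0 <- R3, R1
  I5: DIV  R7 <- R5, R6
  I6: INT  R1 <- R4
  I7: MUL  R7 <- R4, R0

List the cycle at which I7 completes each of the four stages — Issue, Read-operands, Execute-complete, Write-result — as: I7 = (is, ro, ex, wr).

I1  is:1  ro:2  ex:3  wr:4
I2  is:2  ro:3  ex:7  wr:8
I3  is:3  ro:5  ex:7  wr:8  — RAW R7: wait I1 write@4
I4  is:4  ro:5  ex:13  wr:14
I5  is:15  ro:16  ex:24  wr:25  — struct: DIV busy until I4 writes@14
I6  is:16  ro:17  ex:18  wr:19
I7  is:26  ro:27  ex:31  wr:32  — WAW R7: wait I5 write@25

I7 = (26, 27, 31, 32)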